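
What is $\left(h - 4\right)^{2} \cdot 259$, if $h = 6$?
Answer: $1036$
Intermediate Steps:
$\left(h - 4\right)^{2} \cdot 259 = \left(6 - 4\right)^{2} \cdot 259 = 2^{2} \cdot 259 = 4 \cdot 259 = 1036$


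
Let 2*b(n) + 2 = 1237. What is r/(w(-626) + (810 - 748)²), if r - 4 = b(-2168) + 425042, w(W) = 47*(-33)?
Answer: 851327/4586 ≈ 185.64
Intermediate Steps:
w(W) = -1551
b(n) = 1235/2 (b(n) = -1 + (½)*1237 = -1 + 1237/2 = 1235/2)
r = 851327/2 (r = 4 + (1235/2 + 425042) = 4 + 851319/2 = 851327/2 ≈ 4.2566e+5)
r/(w(-626) + (810 - 748)²) = 851327/(2*(-1551 + (810 - 748)²)) = 851327/(2*(-1551 + 62²)) = 851327/(2*(-1551 + 3844)) = (851327/2)/2293 = (851327/2)*(1/2293) = 851327/4586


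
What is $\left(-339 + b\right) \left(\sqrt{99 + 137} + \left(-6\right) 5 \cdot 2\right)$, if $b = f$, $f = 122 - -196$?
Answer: $1260 - 42 \sqrt{59} \approx 937.39$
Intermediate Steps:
$f = 318$ ($f = 122 + 196 = 318$)
$b = 318$
$\left(-339 + b\right) \left(\sqrt{99 + 137} + \left(-6\right) 5 \cdot 2\right) = \left(-339 + 318\right) \left(\sqrt{99 + 137} + \left(-6\right) 5 \cdot 2\right) = - 21 \left(\sqrt{236} - 60\right) = - 21 \left(2 \sqrt{59} - 60\right) = - 21 \left(-60 + 2 \sqrt{59}\right) = 1260 - 42 \sqrt{59}$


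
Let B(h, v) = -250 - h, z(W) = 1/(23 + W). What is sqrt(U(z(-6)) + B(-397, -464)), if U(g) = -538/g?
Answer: I*sqrt(8999) ≈ 94.863*I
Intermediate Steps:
sqrt(U(z(-6)) + B(-397, -464)) = sqrt(-538/(1/(23 - 6)) + (-250 - 1*(-397))) = sqrt(-538/(1/17) + (-250 + 397)) = sqrt(-538/1/17 + 147) = sqrt(-538*17 + 147) = sqrt(-9146 + 147) = sqrt(-8999) = I*sqrt(8999)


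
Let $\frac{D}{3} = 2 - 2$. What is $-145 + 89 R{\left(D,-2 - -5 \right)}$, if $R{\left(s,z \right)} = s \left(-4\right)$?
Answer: $-145$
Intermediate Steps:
$D = 0$ ($D = 3 \left(2 - 2\right) = 3 \cdot 0 = 0$)
$R{\left(s,z \right)} = - 4 s$
$-145 + 89 R{\left(D,-2 - -5 \right)} = -145 + 89 \left(\left(-4\right) 0\right) = -145 + 89 \cdot 0 = -145 + 0 = -145$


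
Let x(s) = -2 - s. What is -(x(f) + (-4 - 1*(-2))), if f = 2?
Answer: 6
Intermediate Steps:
-(x(f) + (-4 - 1*(-2))) = -((-2 - 1*2) + (-4 - 1*(-2))) = -((-2 - 2) + (-4 + 2)) = -(-4 - 2) = -1*(-6) = 6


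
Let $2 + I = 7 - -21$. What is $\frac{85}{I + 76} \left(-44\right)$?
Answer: $- \frac{110}{3} \approx -36.667$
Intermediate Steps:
$I = 26$ ($I = -2 + \left(7 - -21\right) = -2 + \left(7 + 21\right) = -2 + 28 = 26$)
$\frac{85}{I + 76} \left(-44\right) = \frac{85}{26 + 76} \left(-44\right) = \frac{85}{102} \left(-44\right) = 85 \cdot \frac{1}{102} \left(-44\right) = \frac{5}{6} \left(-44\right) = - \frac{110}{3}$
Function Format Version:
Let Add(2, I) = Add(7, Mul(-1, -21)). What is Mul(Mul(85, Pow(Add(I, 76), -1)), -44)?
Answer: Rational(-110, 3) ≈ -36.667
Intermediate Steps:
I = 26 (I = Add(-2, Add(7, Mul(-1, -21))) = Add(-2, Add(7, 21)) = Add(-2, 28) = 26)
Mul(Mul(85, Pow(Add(I, 76), -1)), -44) = Mul(Mul(85, Pow(Add(26, 76), -1)), -44) = Mul(Mul(85, Pow(102, -1)), -44) = Mul(Mul(85, Rational(1, 102)), -44) = Mul(Rational(5, 6), -44) = Rational(-110, 3)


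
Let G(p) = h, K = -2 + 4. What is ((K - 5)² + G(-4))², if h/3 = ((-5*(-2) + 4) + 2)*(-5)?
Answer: 53361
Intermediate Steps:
K = 2
h = -240 (h = 3*(((-5*(-2) + 4) + 2)*(-5)) = 3*(((10 + 4) + 2)*(-5)) = 3*((14 + 2)*(-5)) = 3*(16*(-5)) = 3*(-80) = -240)
G(p) = -240
((K - 5)² + G(-4))² = ((2 - 5)² - 240)² = ((-3)² - 240)² = (9 - 240)² = (-231)² = 53361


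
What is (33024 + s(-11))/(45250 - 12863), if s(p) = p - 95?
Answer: 32918/32387 ≈ 1.0164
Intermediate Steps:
s(p) = -95 + p
(33024 + s(-11))/(45250 - 12863) = (33024 + (-95 - 11))/(45250 - 12863) = (33024 - 106)/32387 = 32918*(1/32387) = 32918/32387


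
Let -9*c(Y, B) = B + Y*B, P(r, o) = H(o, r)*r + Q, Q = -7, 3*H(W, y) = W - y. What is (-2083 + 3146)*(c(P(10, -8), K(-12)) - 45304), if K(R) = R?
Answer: -48251696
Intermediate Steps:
H(W, y) = -y/3 + W/3 (H(W, y) = (W - y)/3 = -y/3 + W/3)
P(r, o) = -7 + r*(-r/3 + o/3) (P(r, o) = (-r/3 + o/3)*r - 7 = r*(-r/3 + o/3) - 7 = -7 + r*(-r/3 + o/3))
c(Y, B) = -B/9 - B*Y/9 (c(Y, B) = -(B + Y*B)/9 = -(B + B*Y)/9 = -B/9 - B*Y/9)
(-2083 + 3146)*(c(P(10, -8), K(-12)) - 45304) = (-2083 + 3146)*(-⅑*(-12)*(1 + (-7 + (⅓)*10*(-8 - 1*10))) - 45304) = 1063*(-⅑*(-12)*(1 + (-7 + (⅓)*10*(-8 - 10))) - 45304) = 1063*(-⅑*(-12)*(1 + (-7 + (⅓)*10*(-18))) - 45304) = 1063*(-⅑*(-12)*(1 + (-7 - 60)) - 45304) = 1063*(-⅑*(-12)*(1 - 67) - 45304) = 1063*(-⅑*(-12)*(-66) - 45304) = 1063*(-88 - 45304) = 1063*(-45392) = -48251696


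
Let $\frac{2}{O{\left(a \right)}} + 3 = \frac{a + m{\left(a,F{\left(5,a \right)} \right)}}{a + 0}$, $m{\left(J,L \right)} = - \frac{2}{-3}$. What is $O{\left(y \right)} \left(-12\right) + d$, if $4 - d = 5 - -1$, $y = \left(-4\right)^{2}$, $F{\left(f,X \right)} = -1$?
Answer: $\frac{482}{47} \approx 10.255$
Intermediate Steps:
$m{\left(J,L \right)} = \frac{2}{3}$ ($m{\left(J,L \right)} = \left(-2\right) \left(- \frac{1}{3}\right) = \frac{2}{3}$)
$y = 16$
$d = -2$ ($d = 4 - \left(5 - -1\right) = 4 - \left(5 + 1\right) = 4 - 6 = -2$)
$O{\left(a \right)} = \frac{2}{-3 + \frac{\frac{2}{3} + a}{a}}$ ($O{\left(a \right)} = \frac{2}{-3 + \frac{a + \frac{2}{3}}{a + 0}} = \frac{2}{-3 + \frac{\frac{2}{3} + a}{a}}$)
$O{\left(y \right)} \left(-12\right) + d = \left(-3\right) 16 \frac{1}{-1 + 3 \cdot 16} \left(-12\right) - 2 = \left(-3\right) 16 \frac{1}{-1 + 48} \left(-12\right) - 2 = \left(-3\right) 16 \cdot \frac{1}{47} \left(-12\right) - 2 = \left(- \frac{48}{47}\right) \left(-12\right) - 2 = \frac{576}{47} - 2 = \frac{482}{47}$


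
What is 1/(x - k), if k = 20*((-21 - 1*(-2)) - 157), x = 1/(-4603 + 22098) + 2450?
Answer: 17495/104445151 ≈ 0.00016750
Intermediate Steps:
x = 42862751/17495 (x = 1/17495 + 2450 = 42862751/17495 ≈ 2450.0)
k = -3520 (k = 20*((-21 + 2) - 157) = 20*(-19 - 157) = 20*(-176) = -3520)
1/(x - k) = 1/(42862751/17495 - 1*(-3520)) = 1/(42862751/17495 + 3520) = 1/(104445151/17495) = 17495/104445151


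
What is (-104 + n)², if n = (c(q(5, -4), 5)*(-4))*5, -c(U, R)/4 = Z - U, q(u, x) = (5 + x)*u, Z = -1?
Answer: 341056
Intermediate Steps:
q(u, x) = u*(5 + x)
c(U, R) = 4 + 4*U (c(U, R) = -4*(-1 - U) = 4 + 4*U)
n = -480 (n = ((4 + 4*(5*(5 - 4)))*(-4))*5 = ((4 + 4*(5*1))*(-4))*5 = ((4 + 4*5)*(-4))*5 = ((4 + 20)*(-4))*5 = (24*(-4))*5 = -96*5 = -480)
(-104 + n)² = (-104 - 480)² = (-584)² = 341056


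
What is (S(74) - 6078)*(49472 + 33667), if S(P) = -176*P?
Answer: -1588121178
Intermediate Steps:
(S(74) - 6078)*(49472 + 33667) = (-176*74 - 6078)*(49472 + 33667) = (-13024 - 6078)*83139 = -19102*83139 = -1588121178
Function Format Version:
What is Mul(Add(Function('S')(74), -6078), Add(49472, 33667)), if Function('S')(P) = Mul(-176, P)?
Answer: -1588121178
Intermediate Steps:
Mul(Add(Function('S')(74), -6078), Add(49472, 33667)) = Mul(Add(Mul(-176, 74), -6078), Add(49472, 33667)) = Mul(Add(-13024, -6078), 83139) = Mul(-19102, 83139) = -1588121178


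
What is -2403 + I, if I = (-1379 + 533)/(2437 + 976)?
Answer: -8202285/3413 ≈ -2403.2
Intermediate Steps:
I = -846/3413 ≈ -0.24788
-2403 + I = -2403 - 846/3413 = -8202285/3413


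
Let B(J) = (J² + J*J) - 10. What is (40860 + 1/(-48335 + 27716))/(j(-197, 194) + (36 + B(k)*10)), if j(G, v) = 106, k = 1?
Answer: 842492339/1278378 ≈ 659.03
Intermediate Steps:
B(J) = -10 + 2*J² (B(J) = (J² + J²) - 10 = 2*J² - 10 = -10 + 2*J²)
(40860 + 1/(-48335 + 27716))/(j(-197, 194) + (36 + B(k)*10)) = (40860 + 1/(-48335 + 27716))/(106 + (36 + (-10 + 2*1²)*10)) = (40860 + 1/(-20619))/(106 + (36 + (-10 + 2*1)*10)) = (40860 - 1/20619)/(106 + (36 + (-10 + 2)*10)) = 842492339/(20619*(106 + (36 - 8*10))) = 842492339/(20619*(106 + (36 - 80))) = 842492339/(20619*(106 - 44)) = (842492339/20619)/62 = (842492339/20619)*(1/62) = 842492339/1278378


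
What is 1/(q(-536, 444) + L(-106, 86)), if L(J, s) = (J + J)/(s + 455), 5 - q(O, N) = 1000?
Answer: -541/538507 ≈ -0.0010046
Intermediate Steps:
q(O, N) = -995 (q(O, N) = 5 - 1*1000 = 5 - 1000 = -995)
L(J, s) = 2*J/(455 + s) (L(J, s) = (2*J)/(455 + s) = 2*J/(455 + s))
1/(q(-536, 444) + L(-106, 86)) = 1/(-995 + 2*(-106)/(455 + 86)) = 1/(-995 + 2*(-106)/541) = 1/(-995 + 2*(-106)*(1/541)) = 1/(-995 - 212/541) = 1/(-538507/541) = -541/538507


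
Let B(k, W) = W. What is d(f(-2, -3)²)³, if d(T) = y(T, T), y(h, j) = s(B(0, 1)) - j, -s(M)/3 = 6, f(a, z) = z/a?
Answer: -531441/64 ≈ -8303.8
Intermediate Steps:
s(M) = -18 (s(M) = -3*6 = -18)
y(h, j) = -18 - j
d(T) = -18 - T
d(f(-2, -3)²)³ = (-18 - (-3/(-2))²)³ = (-18 - (-3*(-½))²)³ = (-18 - (3/2)²)³ = (-18 - 1*9/4)³ = (-18 - 9/4)³ = (-81/4)³ = -531441/64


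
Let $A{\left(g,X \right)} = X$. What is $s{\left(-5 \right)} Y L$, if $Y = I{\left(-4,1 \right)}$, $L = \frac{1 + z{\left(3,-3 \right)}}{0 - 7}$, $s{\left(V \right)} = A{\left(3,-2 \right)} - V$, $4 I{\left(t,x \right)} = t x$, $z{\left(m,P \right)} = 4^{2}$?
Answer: $\frac{51}{7} \approx 7.2857$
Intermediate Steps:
$z{\left(m,P \right)} = 16$
$I{\left(t,x \right)} = \frac{t x}{4}$
$s{\left(V \right)} = -2 - V$
$L = - \frac{17}{7}$ ($L = \frac{1 + 16}{0 - 7} = \frac{17}{-7} = 17 \left(- \frac{1}{7}\right) = - \frac{17}{7} \approx -2.4286$)
$Y = -1$ ($Y = \frac{1}{4} \left(-4\right) 1 = -1$)
$s{\left(-5 \right)} Y L = \left(-2 - -5\right) \left(-1\right) \left(- \frac{17}{7}\right) = \left(-2 + 5\right) \left(-1\right) \left(- \frac{17}{7}\right) = 3 \left(-1\right) \left(- \frac{17}{7}\right) = \left(-3\right) \left(- \frac{17}{7}\right) = \frac{51}{7}$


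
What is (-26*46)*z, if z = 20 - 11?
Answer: -10764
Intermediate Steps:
z = 9
(-26*46)*z = -26*46*9 = -1196*9 = -10764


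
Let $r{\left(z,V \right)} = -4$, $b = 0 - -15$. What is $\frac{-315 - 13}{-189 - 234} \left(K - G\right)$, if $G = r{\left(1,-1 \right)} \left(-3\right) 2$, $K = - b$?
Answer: $- \frac{4264}{141} \approx -30.241$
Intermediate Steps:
$b = 15$ ($b = 0 + 15 = 15$)
$K = -15$ ($K = \left(-1\right) 15 = -15$)
$G = 24$ ($G = \left(-4\right) \left(-3\right) 2 = 12 \cdot 2 = 24$)
$\frac{-315 - 13}{-189 - 234} \left(K - G\right) = \frac{-315 - 13}{-189 - 234} \left(-15 - 24\right) = - \frac{328}{-423} \left(-15 - 24\right) = \left(-328\right) \left(- \frac{1}{423}\right) \left(-39\right) = \frac{328}{423} \left(-39\right) = - \frac{4264}{141}$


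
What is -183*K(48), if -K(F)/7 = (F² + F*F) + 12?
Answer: 5918220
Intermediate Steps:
K(F) = -84 - 14*F² (K(F) = -7*((F² + F*F) + 12) = -7*((F² + F²) + 12) = -7*(2*F² + 12) = -7*(12 + 2*F²) = -84 - 14*F²)
-183*K(48) = -183*(-84 - 14*48²) = -183*(-84 - 14*2304) = -183*(-84 - 32256) = -183*(-32340) = 5918220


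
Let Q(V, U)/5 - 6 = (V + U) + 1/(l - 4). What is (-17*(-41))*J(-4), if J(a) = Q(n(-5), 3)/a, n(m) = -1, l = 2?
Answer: -52275/8 ≈ -6534.4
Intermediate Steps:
Q(V, U) = 55/2 + 5*U + 5*V (Q(V, U) = 30 + 5*((V + U) + 1/(2 - 4)) = 30 + 5*((U + V) + 1/(-2)) = 30 + 5*((U + V) - 1/2) = 30 + 5*(-1/2 + U + V) = 30 + (-5/2 + 5*U + 5*V) = 55/2 + 5*U + 5*V)
J(a) = 75/(2*a) (J(a) = (55/2 + 5*3 + 5*(-1))/a = (55/2 + 15 - 5)/a = 75/(2*a))
(-17*(-41))*J(-4) = (-17*(-41))*((75/2)/(-4)) = 697*((75/2)*(-1/4)) = 697*(-75/8) = -52275/8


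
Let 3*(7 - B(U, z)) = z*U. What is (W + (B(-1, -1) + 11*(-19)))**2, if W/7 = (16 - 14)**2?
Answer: 273529/9 ≈ 30392.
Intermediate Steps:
B(U, z) = 7 - U*z/3 (B(U, z) = 7 - z*U/3 = 7 - U*z/3)
W = 28 (W = 7*(16 - 14)**2 = 7*2**2 = 7*4 = 28)
(W + (B(-1, -1) + 11*(-19)))**2 = (28 + ((7 - 1/3*(-1)*(-1)) + 11*(-19)))**2 = (28 + ((7 - 1/3) - 209))**2 = (28 + (20/3 - 209))**2 = (28 - 607/3)**2 = (-523/3)**2 = 273529/9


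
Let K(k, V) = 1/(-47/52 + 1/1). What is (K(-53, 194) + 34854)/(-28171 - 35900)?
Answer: -174322/320355 ≈ -0.54415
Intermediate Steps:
K(k, V) = 52/5 (K(k, V) = 1/(-47*1/52 + 1*1) = 1/(-47/52 + 1) = 1/(5/52) = 52/5)
(K(-53, 194) + 34854)/(-28171 - 35900) = (52/5 + 34854)/(-28171 - 35900) = (174322/5)/(-64071) = (174322/5)*(-1/64071) = -174322/320355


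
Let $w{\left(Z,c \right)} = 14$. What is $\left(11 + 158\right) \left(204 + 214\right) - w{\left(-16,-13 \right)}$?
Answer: $70628$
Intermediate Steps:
$\left(11 + 158\right) \left(204 + 214\right) - w{\left(-16,-13 \right)} = \left(11 + 158\right) \left(204 + 214\right) - 14 = 169 \cdot 418 - 14 = 70642 - 14 = 70628$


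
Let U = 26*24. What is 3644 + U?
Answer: 4268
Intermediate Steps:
U = 624
3644 + U = 3644 + 624 = 4268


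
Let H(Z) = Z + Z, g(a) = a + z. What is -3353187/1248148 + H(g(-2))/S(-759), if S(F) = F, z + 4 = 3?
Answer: -76896365/28707404 ≈ -2.6786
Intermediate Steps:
z = -1 (z = -4 + 3 = -1)
g(a) = -1 + a (g(a) = a - 1 = -1 + a)
H(Z) = 2*Z
-3353187/1248148 + H(g(-2))/S(-759) = -3353187/1248148 + (2*(-1 - 2))/(-759) = -3353187*1/1248148 + (2*(-3))*(-1/759) = -3353187/1248148 - 6*(-1/759) = -3353187/1248148 + 2/253 = -76896365/28707404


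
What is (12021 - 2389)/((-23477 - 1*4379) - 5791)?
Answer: -9632/33647 ≈ -0.28627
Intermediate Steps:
(12021 - 2389)/((-23477 - 1*4379) - 5791) = 9632/((-23477 - 4379) - 5791) = 9632/(-27856 - 5791) = 9632/(-33647) = 9632*(-1/33647) = -9632/33647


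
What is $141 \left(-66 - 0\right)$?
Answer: $-9306$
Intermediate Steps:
$141 \left(-66 - 0\right) = 141 \left(-66 + \left(-54 + 54\right)\right) = 141 \left(-66 + 0\right) = 141 \left(-66\right) = -9306$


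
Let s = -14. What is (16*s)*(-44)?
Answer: 9856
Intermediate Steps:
(16*s)*(-44) = (16*(-14))*(-44) = -224*(-44) = 9856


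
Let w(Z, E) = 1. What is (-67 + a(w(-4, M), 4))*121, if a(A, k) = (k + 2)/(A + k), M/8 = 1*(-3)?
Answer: -39809/5 ≈ -7961.8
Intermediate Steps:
M = -24 (M = 8*(1*(-3)) = 8*(-3) = -24)
a(A, k) = (2 + k)/(A + k)
(-67 + a(w(-4, M), 4))*121 = (-67 + (2 + 4)/(1 + 4))*121 = (-67 + 6/5)*121 = -329/5*121 = -39809/5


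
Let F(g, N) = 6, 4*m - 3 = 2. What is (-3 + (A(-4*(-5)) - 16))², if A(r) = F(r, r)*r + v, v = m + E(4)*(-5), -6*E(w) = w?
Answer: 1605289/144 ≈ 11148.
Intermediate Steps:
m = 5/4 (m = ¾ + (¼)*2 = ¾ + ½ = 5/4 ≈ 1.2500)
E(w) = -w/6
v = 55/12 (v = 5/4 - ⅙*4*(-5) = 5/4 - ⅔*(-5) = 5/4 + 10/3 = 55/12 ≈ 4.5833)
A(r) = 55/12 + 6*r (A(r) = 6*r + 55/12 = 55/12 + 6*r)
(-3 + (A(-4*(-5)) - 16))² = (-3 + ((55/12 + 6*(-4*(-5))) - 16))² = (-3 + ((55/12 + 6*20) - 16))² = (-3 + ((55/12 + 120) - 16))² = (-3 + (1495/12 - 16))² = (-3 + 1303/12)² = (1267/12)² = 1605289/144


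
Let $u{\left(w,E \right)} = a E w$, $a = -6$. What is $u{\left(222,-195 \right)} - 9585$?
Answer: $250155$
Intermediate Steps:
$u{\left(w,E \right)} = - 6 E w$
$u{\left(222,-195 \right)} - 9585 = \left(-6\right) \left(-195\right) 222 - 9585 = 259740 - 9585 = 250155$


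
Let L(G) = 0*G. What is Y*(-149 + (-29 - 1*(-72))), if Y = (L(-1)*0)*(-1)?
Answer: 0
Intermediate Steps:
L(G) = 0
Y = 0 (Y = (0*0)*(-1) = 0*(-1) = 0)
Y*(-149 + (-29 - 1*(-72))) = 0*(-149 + (-29 - 1*(-72))) = 0*(-149 + (-29 + 72)) = 0*(-149 + 43) = 0*(-106) = 0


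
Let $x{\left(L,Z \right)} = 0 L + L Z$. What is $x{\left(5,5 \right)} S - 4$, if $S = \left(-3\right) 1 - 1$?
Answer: $-104$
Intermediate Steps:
$S = -4$ ($S = -3 - 1 = -4$)
$x{\left(L,Z \right)} = L Z$ ($x{\left(L,Z \right)} = 0 + L Z = L Z$)
$x{\left(5,5 \right)} S - 4 = 5 \cdot 5 \left(-4\right) - 4 = 25 \left(-4\right) - 4 = -100 - 4 = -104$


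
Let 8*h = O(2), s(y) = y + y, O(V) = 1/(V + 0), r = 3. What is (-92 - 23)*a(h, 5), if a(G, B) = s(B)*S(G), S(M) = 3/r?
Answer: -1150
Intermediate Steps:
O(V) = 1/V
s(y) = 2*y
h = 1/16 (h = (⅛)/2 = (⅛)*(½) = 1/16 ≈ 0.062500)
S(M) = 1 (S(M) = 3/3 = 3*(⅓) = 1)
a(G, B) = 2*B (a(G, B) = (2*B)*1 = 2*B)
(-92 - 23)*a(h, 5) = (-92 - 23)*(2*5) = -115*10 = -1150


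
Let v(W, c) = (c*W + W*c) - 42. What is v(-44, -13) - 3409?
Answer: -2307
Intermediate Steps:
v(W, c) = -42 + 2*W*c (v(W, c) = (W*c + W*c) - 42 = 2*W*c - 42 = -42 + 2*W*c)
v(-44, -13) - 3409 = (-42 + 2*(-44)*(-13)) - 3409 = (-42 + 1144) - 3409 = 1102 - 3409 = -2307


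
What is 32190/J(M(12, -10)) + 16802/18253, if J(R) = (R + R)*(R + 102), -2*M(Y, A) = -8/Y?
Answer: 2649196529/5603671 ≈ 472.76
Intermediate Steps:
M(Y, A) = 4/Y (M(Y, A) = -(-4)/Y = 4/Y)
J(R) = 2*R*(102 + R) (J(R) = (2*R)*(102 + R) = 2*R*(102 + R))
32190/J(M(12, -10)) + 16802/18253 = 32190/((2*(4/12)*(102 + 4/12))) + 16802/18253 = 32190/((2*(4*(1/12))*(102 + 4*(1/12)))) + 16802*(1/18253) = 32190/((2*(1/3)*(102 + 1/3))) + 16802/18253 = 32190/((2*(1/3)*(307/3))) + 16802/18253 = 32190/(614/9) + 16802/18253 = 32190*(9/614) + 16802/18253 = 144855/307 + 16802/18253 = 2649196529/5603671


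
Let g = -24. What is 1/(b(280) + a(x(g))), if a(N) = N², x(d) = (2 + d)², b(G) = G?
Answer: 1/234536 ≈ 4.2637e-6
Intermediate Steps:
1/(b(280) + a(x(g))) = 1/(280 + ((2 - 24)²)²) = 1/(280 + ((-22)²)²) = 1/(280 + 484²) = 1/(280 + 234256) = 1/234536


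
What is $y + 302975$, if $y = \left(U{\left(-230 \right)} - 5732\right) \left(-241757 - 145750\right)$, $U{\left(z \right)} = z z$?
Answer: $-18277627201$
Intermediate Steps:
$U{\left(z \right)} = z^{2}$
$y = -18277930176$ ($y = \left(\left(-230\right)^{2} - 5732\right) \left(-241757 - 145750\right) = \left(52900 - 5732\right) \left(-387507\right) = 47168 \left(-387507\right) = -18277930176$)
$y + 302975 = -18277930176 + 302975 = -18277627201$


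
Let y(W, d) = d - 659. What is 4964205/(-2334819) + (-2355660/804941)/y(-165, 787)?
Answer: -43081186104115/20046843100576 ≈ -2.1490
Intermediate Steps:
y(W, d) = -659 + d
4964205/(-2334819) + (-2355660/804941)/y(-165, 787) = 4964205/(-2334819) + (-2355660/804941)/(-659 + 787) = 4964205*(-1/2334819) - 2355660*1/804941/128 = -1654735/778273 - 2355660/804941*1/128 = -1654735/778273 - 588915/25758112 = -43081186104115/20046843100576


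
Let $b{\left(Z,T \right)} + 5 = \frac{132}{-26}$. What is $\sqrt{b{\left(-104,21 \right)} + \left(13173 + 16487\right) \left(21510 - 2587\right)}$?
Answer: $\frac{\sqrt{94852292717}}{13} \approx 23691.0$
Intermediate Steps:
$b{\left(Z,T \right)} = - \frac{131}{13}$ ($b{\left(Z,T \right)} = -5 + \frac{132}{-26} = -5 + 132 \left(- \frac{1}{26}\right) = -5 - \frac{66}{13} = - \frac{131}{13}$)
$\sqrt{b{\left(-104,21 \right)} + \left(13173 + 16487\right) \left(21510 - 2587\right)} = \sqrt{- \frac{131}{13} + \left(13173 + 16487\right) \left(21510 - 2587\right)} = \sqrt{- \frac{131}{13} + 29660 \left(21510 - 2587\right)} = \sqrt{- \frac{131}{13} + 29660 \cdot 18923} = \sqrt{- \frac{131}{13} + 561256180} = \sqrt{\frac{7296330209}{13}} = \frac{\sqrt{94852292717}}{13}$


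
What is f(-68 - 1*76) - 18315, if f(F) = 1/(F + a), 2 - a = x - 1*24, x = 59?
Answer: -3241756/177 ≈ -18315.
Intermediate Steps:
a = -33 (a = 2 - (59 - 1*24) = 2 - (59 - 24) = 2 - 1*35 = 2 - 35 = -33)
f(F) = 1/(-33 + F) (f(F) = 1/(F - 33) = 1/(-33 + F))
f(-68 - 1*76) - 18315 = 1/(-33 + (-68 - 1*76)) - 18315 = 1/(-33 + (-68 - 76)) - 18315 = 1/(-33 - 144) - 18315 = 1/(-177) - 18315 = -1/177 - 18315 = -3241756/177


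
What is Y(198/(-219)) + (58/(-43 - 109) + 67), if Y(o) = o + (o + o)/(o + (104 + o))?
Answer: 679764211/10347020 ≈ 65.697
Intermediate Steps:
Y(o) = o + 2*o/(104 + 2*o) (Y(o) = o + (2*o)/(104 + 2*o) = o + 2*o/(104 + 2*o))
Y(198/(-219)) + (58/(-43 - 109) + 67) = (198/(-219))*(53 + 198/(-219))/(52 + 198/(-219)) + (58/(-43 - 109) + 67) = (198*(-1/219))*(53 + 198*(-1/219))/(52 + 198*(-1/219)) + (58/(-152) + 67) = -66*(53 - 66/73)/(73*(52 - 66/73)) + (58*(-1/152) + 67) = -66/73*3803/73/3730/73 + (-29/76 + 67) = -66/73*73/3730*3803/73 + 5063/76 = -125499/136145 + 5063/76 = 679764211/10347020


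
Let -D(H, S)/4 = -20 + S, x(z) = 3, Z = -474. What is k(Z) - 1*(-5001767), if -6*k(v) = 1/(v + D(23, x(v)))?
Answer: 12184304413/2436 ≈ 5.0018e+6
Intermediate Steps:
D(H, S) = 80 - 4*S (D(H, S) = -4*(-20 + S) = 80 - 4*S)
k(v) = -1/(6*(68 + v)) (k(v) = -1/(6*(v + (80 - 4*3))) = -1/(6*(v + (80 - 12))) = -1/(6*(v + 68)) = -1/(6*(68 + v)))
k(Z) - 1*(-5001767) = -1/(408 + 6*(-474)) - 1*(-5001767) = -1/(408 - 2844) + 5001767 = -1/(-2436) + 5001767 = -1*(-1/2436) + 5001767 = 1/2436 + 5001767 = 12184304413/2436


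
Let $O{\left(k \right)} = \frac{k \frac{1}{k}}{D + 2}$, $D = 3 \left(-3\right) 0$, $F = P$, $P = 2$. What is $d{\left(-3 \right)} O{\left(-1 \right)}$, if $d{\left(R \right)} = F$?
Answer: $1$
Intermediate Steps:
$F = 2$
$d{\left(R \right)} = 2$
$D = 0$ ($D = \left(-9\right) 0 = 0$)
$O{\left(k \right)} = \frac{1}{2}$ ($O{\left(k \right)} = \frac{k \frac{1}{k}}{0 + 2} = 1 \cdot \frac{1}{2} = \frac{1}{2}$)
$d{\left(-3 \right)} O{\left(-1 \right)} = 2 \cdot \frac{1}{2} = 1$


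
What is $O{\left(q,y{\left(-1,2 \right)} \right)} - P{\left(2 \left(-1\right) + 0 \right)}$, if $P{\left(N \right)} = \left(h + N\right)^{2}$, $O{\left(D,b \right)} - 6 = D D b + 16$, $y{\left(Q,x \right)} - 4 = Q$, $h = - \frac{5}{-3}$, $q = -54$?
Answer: $\frac{78929}{9} \approx 8769.9$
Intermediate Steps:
$h = \frac{5}{3}$ ($h = \left(-5\right) \left(- \frac{1}{3}\right) = \frac{5}{3} \approx 1.6667$)
$y{\left(Q,x \right)} = 4 + Q$
$O{\left(D,b \right)} = 22 + b D^{2}$ ($O{\left(D,b \right)} = 6 + \left(D D b + 16\right) = 6 + \left(D^{2} b + 16\right) = 6 + \left(b D^{2} + 16\right) = 6 + \left(16 + b D^{2}\right) = 22 + b D^{2}$)
$P{\left(N \right)} = \left(\frac{5}{3} + N\right)^{2}$
$O{\left(q,y{\left(-1,2 \right)} \right)} - P{\left(2 \left(-1\right) + 0 \right)} = \left(22 + \left(4 - 1\right) \left(-54\right)^{2}\right) - \frac{\left(5 + 3 \left(2 \left(-1\right) + 0\right)\right)^{2}}{9} = \left(22 + 3 \cdot 2916\right) - \frac{\left(5 + 3 \left(-2 + 0\right)\right)^{2}}{9} = \left(22 + 8748\right) - \frac{\left(5 + 3 \left(-2\right)\right)^{2}}{9} = 8770 - \frac{\left(5 - 6\right)^{2}}{9} = 8770 - \frac{\left(-1\right)^{2}}{9} = 8770 - \frac{1}{9} \cdot 1 = 8770 - \frac{1}{9} = \frac{78929}{9}$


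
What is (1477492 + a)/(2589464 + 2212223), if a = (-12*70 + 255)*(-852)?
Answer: 1975912/4801687 ≈ 0.41150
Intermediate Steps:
a = 498420 (a = (-840 + 255)*(-852) = -585*(-852) = 498420)
(1477492 + a)/(2589464 + 2212223) = (1477492 + 498420)/(2589464 + 2212223) = 1975912/4801687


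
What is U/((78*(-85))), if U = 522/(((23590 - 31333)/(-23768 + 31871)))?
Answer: 8103/98345 ≈ 0.082394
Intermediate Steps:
U = -48618/89 (U = 522/((-7743/8103)) = 522/((-7743*1/8103)) = 522/(-2581/2701) = 522*(-2701/2581) = -48618/89 ≈ -546.27)
U/((78*(-85))) = -48618/(89*(78*(-85))) = -48618/89/(-6630) = -48618/89*(-1/6630) = 8103/98345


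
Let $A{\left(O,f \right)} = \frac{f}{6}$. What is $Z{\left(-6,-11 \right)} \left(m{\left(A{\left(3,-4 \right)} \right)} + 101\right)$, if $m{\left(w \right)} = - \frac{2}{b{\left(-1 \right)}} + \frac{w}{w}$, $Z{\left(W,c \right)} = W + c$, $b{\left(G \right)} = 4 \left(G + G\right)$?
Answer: $- \frac{6953}{4} \approx -1738.3$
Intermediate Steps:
$b{\left(G \right)} = 8 G$ ($b{\left(G \right)} = 4 \cdot 2 G = 8 G$)
$A{\left(O,f \right)} = \frac{f}{6}$ ($A{\left(O,f \right)} = f \frac{1}{6} = \frac{f}{6}$)
$m{\left(w \right)} = \frac{5}{4}$ ($m{\left(w \right)} = - \frac{2}{8 \left(-1\right)} + \frac{w}{w} = - \frac{2}{-8} + 1 = \left(-2\right) \left(- \frac{1}{8}\right) + 1 = \frac{1}{4} + 1 = \frac{5}{4}$)
$Z{\left(-6,-11 \right)} \left(m{\left(A{\left(3,-4 \right)} \right)} + 101\right) = \left(-6 - 11\right) \left(\frac{5}{4} + 101\right) = \left(-17\right) \frac{409}{4} = - \frac{6953}{4}$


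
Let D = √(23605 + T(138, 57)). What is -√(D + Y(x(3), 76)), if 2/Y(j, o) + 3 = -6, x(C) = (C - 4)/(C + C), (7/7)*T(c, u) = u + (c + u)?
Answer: -√(-2 + 9*√23857)/3 ≈ -12.419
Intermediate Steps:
T(c, u) = c + 2*u (T(c, u) = u + (c + u) = c + 2*u)
x(C) = (-4 + C)/(2*C) (x(C) = (-4 + C)/((2*C)) = (-4 + C)*(1/(2*C)) = (-4 + C)/(2*C))
Y(j, o) = -2/9 (Y(j, o) = 2/(-3 - 6) = 2/(-9) = 2*(-⅑) = -2/9)
D = √23857 (D = √(23605 + (138 + 2*57)) = √(23605 + (138 + 114)) = √(23605 + 252) = √23857 ≈ 154.46)
-√(D + Y(x(3), 76)) = -√(√23857 - 2/9) = -√(-2/9 + √23857)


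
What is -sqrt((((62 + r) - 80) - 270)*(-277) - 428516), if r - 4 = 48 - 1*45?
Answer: -I*sqrt(350679) ≈ -592.18*I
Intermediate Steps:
r = 7 (r = 4 + (48 - 1*45) = 4 + (48 - 45) = 4 + 3 = 7)
-sqrt((((62 + r) - 80) - 270)*(-277) - 428516) = -sqrt((((62 + 7) - 80) - 270)*(-277) - 428516) = -sqrt(((69 - 80) - 270)*(-277) - 428516) = -sqrt((-11 - 270)*(-277) - 428516) = -sqrt(-281*(-277) - 428516) = -sqrt(77837 - 428516) = -sqrt(-350679) = -I*sqrt(350679)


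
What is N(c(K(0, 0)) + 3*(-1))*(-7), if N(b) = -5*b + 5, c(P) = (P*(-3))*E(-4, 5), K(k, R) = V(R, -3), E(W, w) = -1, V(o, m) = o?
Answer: -140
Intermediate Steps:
K(k, R) = R
c(P) = 3*P (c(P) = (P*(-3))*(-1) = -3*P*(-1) = 3*P)
N(b) = 5 - 5*b
N(c(K(0, 0)) + 3*(-1))*(-7) = (5 - 5*(3*0 + 3*(-1)))*(-7) = (5 - 5*(0 - 3))*(-7) = (5 - 5*(-3))*(-7) = (5 + 15)*(-7) = 20*(-7) = -140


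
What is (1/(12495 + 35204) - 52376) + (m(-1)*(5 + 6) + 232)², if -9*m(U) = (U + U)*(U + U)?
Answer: -3077539399/3863619 ≈ -796.54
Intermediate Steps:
m(U) = -4*U²/9 (m(U) = -(U + U)*(U + U)/9 = -2*U*2*U/9 = -4*U²/9)
(1/(12495 + 35204) - 52376) + (m(-1)*(5 + 6) + 232)² = (1/(12495 + 35204) - 52376) + ((-4/9*(-1)²)*(5 + 6) + 232)² = (1/47699 - 52376) + (-4/9*1*11 + 232)² = (1/47699 - 52376) + (-4/9*11 + 232)² = -2498282823/47699 + (-44/9 + 232)² = -2498282823/47699 + (2044/9)² = -2498282823/47699 + 4177936/81 = -3077539399/3863619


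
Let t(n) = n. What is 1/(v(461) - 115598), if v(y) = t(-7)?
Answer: -1/115605 ≈ -8.6501e-6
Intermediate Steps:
v(y) = -7
1/(v(461) - 115598) = 1/(-7 - 115598) = 1/(-115605) = -1/115605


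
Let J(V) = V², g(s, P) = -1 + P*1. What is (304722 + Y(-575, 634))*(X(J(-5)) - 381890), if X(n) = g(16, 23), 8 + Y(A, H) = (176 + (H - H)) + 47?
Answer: -116445682316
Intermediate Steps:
g(s, P) = -1 + P
Y(A, H) = 215 (Y(A, H) = -8 + ((176 + (H - H)) + 47) = -8 + ((176 + 0) + 47) = -8 + (176 + 47) = -8 + 223 = 215)
X(n) = 22 (X(n) = -1 + 23 = 22)
(304722 + Y(-575, 634))*(X(J(-5)) - 381890) = (304722 + 215)*(22 - 381890) = 304937*(-381868) = -116445682316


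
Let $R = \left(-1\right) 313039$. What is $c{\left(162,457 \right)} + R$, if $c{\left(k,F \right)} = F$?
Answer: $-312582$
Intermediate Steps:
$R = -313039$
$c{\left(162,457 \right)} + R = 457 - 313039 = -312582$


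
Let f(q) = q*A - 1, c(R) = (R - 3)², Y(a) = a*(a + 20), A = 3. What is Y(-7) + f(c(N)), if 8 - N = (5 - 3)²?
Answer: -89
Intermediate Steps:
Y(a) = a*(20 + a)
N = 4 (N = 8 - (5 - 3)² = 8 - 1*2² = 8 - 1*4 = 8 - 4 = 4)
c(R) = (-3 + R)²
f(q) = -1 + 3*q (f(q) = q*3 - 1 = 3*q - 1 = -1 + 3*q)
Y(-7) + f(c(N)) = -7*(20 - 7) + (-1 + 3*(-3 + 4)²) = -7*13 + (-1 + 3*1²) = -91 + (-1 + 3*1) = -91 + (-1 + 3) = -91 + 2 = -89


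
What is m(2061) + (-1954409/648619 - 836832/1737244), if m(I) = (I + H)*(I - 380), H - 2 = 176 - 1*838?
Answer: 663430906502771278/281702366509 ≈ 2.3551e+6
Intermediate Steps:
H = -660 (H = 2 + (176 - 1*838) = 2 + (176 - 838) = 2 - 662 = -660)
m(I) = (-660 + I)*(-380 + I) (m(I) = (I - 660)*(I - 380) = (-660 + I)*(-380 + I))
m(2061) + (-1954409/648619 - 836832/1737244) = (250800 + 2061² - 1040*2061) + (-1954409/648619 - 836832/1737244) = (250800 + 4247721 - 2143440) + (-1954409*1/648619 - 836832*1/1737244) = 2355081 + (-1954409/648619 - 209208/434311) = 2355081 - 984517610951/281702366509 = 663430906502771278/281702366509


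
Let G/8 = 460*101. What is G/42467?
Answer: 371680/42467 ≈ 8.7522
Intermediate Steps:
G = 371680 (G = 8*(460*101) = 8*46460 = 371680)
G/42467 = 371680/42467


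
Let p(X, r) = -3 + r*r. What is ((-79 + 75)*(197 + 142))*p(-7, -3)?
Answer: -8136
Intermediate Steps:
p(X, r) = -3 + r²
((-79 + 75)*(197 + 142))*p(-7, -3) = ((-79 + 75)*(197 + 142))*(-3 + (-3)²) = (-4*339)*(-3 + 9) = -1356*6 = -8136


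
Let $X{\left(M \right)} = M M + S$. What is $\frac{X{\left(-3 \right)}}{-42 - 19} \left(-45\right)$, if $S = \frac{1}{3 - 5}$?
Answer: $\frac{765}{122} \approx 6.2705$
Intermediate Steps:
$S = - \frac{1}{2}$ ($S = \frac{1}{-2} = - \frac{1}{2} \approx -0.5$)
$X{\left(M \right)} = - \frac{1}{2} + M^{2}$ ($X{\left(M \right)} = M M - \frac{1}{2} = M^{2} - \frac{1}{2} = - \frac{1}{2} + M^{2}$)
$\frac{X{\left(-3 \right)}}{-42 - 19} \left(-45\right) = \frac{- \frac{1}{2} + \left(-3\right)^{2}}{-42 - 19} \left(-45\right) = \frac{- \frac{1}{2} + 9}{-61} \left(-45\right) = \frac{17}{2} \left(- \frac{1}{61}\right) \left(-45\right) = \left(- \frac{17}{122}\right) \left(-45\right) = \frac{765}{122}$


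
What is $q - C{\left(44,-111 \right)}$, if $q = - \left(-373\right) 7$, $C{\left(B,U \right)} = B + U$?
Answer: $2678$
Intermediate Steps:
$q = 2611$ ($q = \left(-1\right) \left(-2611\right) = 2611$)
$q - C{\left(44,-111 \right)} = 2611 - \left(44 - 111\right) = 2611 - -67 = 2611 + 67 = 2678$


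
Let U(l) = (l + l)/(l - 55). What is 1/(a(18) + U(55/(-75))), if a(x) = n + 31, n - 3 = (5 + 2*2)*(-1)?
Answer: 38/951 ≈ 0.039958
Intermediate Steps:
n = -6 (n = 3 + (5 + 2*2)*(-1) = 3 + (5 + 4)*(-1) = 3 + 9*(-1) = 3 - 9 = -6)
a(x) = 25 (a(x) = -6 + 31 = 25)
U(l) = 2*l/(-55 + l) (U(l) = (2*l)/(-55 + l) = 2*l/(-55 + l))
1/(a(18) + U(55/(-75))) = 1/(25 + 2*(55/(-75))/(-55 + 55/(-75))) = 1/(25 + 2*(55*(-1/75))/(-55 + 55*(-1/75))) = 1/(25 + 2*(-11/15)/(-55 - 11/15)) = 1/(25 + 2*(-11/15)/(-836/15)) = 1/(25 + 2*(-11/15)*(-15/836)) = 1/(25 + 1/38) = 1/(951/38) = 38/951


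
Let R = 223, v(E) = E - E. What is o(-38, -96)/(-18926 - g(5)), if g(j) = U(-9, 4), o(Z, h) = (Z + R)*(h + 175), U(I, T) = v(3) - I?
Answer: -2923/3787 ≈ -0.77185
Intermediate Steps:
v(E) = 0
U(I, T) = -I (U(I, T) = 0 - I = -I)
o(Z, h) = (175 + h)*(223 + Z) (o(Z, h) = (Z + 223)*(h + 175) = (223 + Z)*(175 + h) = (175 + h)*(223 + Z))
g(j) = 9 (g(j) = -1*(-9) = 9)
o(-38, -96)/(-18926 - g(5)) = (39025 + 175*(-38) + 223*(-96) - 38*(-96))/(-18926 - 1*9) = (39025 - 6650 - 21408 + 3648)/(-18926 - 9) = 14615/(-18935) = 14615*(-1/18935) = -2923/3787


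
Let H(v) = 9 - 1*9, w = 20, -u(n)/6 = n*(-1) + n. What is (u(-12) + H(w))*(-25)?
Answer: 0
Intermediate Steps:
u(n) = 0 (u(n) = -6*(n*(-1) + n) = -6*(-n + n) = -6*0 = 0)
H(v) = 0 (H(v) = 9 - 9 = 0)
(u(-12) + H(w))*(-25) = (0 + 0)*(-25) = 0*(-25) = 0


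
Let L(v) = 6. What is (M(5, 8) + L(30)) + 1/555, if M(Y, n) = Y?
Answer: 6106/555 ≈ 11.002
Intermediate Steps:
(M(5, 8) + L(30)) + 1/555 = (5 + 6) + 1/555 = 11 + 1/555 = 6106/555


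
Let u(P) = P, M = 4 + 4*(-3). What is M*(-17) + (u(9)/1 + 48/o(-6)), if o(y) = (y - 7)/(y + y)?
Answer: 2461/13 ≈ 189.31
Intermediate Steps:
M = -8 (M = 4 - 12 = -8)
o(y) = (-7 + y)/(2*y) (o(y) = (-7 + y)/((2*y)) = (-7 + y)*(1/(2*y)) = (-7 + y)/(2*y))
M*(-17) + (u(9)/1 + 48/o(-6)) = -8*(-17) + (9/1 + 48/(((½)*(-7 - 6)/(-6)))) = 136 + (9*1 + 48/(((½)*(-⅙)*(-13)))) = 136 + (9 + 48/(13/12)) = 136 + (9 + 48*(12/13)) = 136 + (9 + 576/13) = 136 + 693/13 = 2461/13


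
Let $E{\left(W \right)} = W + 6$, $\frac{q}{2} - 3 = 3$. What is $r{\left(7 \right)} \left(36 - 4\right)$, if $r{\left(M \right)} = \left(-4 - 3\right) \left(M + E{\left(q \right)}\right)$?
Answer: $-5600$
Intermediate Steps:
$q = 12$ ($q = 6 + 2 \cdot 3 = 6 + 6 = 12$)
$E{\left(W \right)} = 6 + W$
$r{\left(M \right)} = -126 - 7 M$ ($r{\left(M \right)} = \left(-4 - 3\right) \left(M + \left(6 + 12\right)\right) = - 7 \left(M + 18\right) = - 7 \left(18 + M\right) = -126 - 7 M$)
$r{\left(7 \right)} \left(36 - 4\right) = \left(-126 - 49\right) \left(36 - 4\right) = \left(-126 - 49\right) 32 = \left(-175\right) 32 = -5600$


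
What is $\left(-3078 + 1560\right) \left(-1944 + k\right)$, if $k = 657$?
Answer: $1953666$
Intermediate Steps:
$\left(-3078 + 1560\right) \left(-1944 + k\right) = \left(-3078 + 1560\right) \left(-1944 + 657\right) = \left(-1518\right) \left(-1287\right) = 1953666$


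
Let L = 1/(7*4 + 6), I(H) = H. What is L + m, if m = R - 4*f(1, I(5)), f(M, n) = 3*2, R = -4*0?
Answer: -815/34 ≈ -23.971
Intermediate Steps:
R = 0
L = 1/34 (L = 1/(28 + 6) = 1/34 ≈ 0.029412)
f(M, n) = 6
m = -24 (m = 0 - 4*6 = 0 - 24 = -24)
L + m = 1/34 - 24 = -815/34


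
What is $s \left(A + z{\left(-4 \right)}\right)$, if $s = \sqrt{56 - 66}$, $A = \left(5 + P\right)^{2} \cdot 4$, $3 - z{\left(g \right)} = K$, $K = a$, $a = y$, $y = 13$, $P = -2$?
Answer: $26 i \sqrt{10} \approx 82.219 i$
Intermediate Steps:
$a = 13$
$K = 13$
$z{\left(g \right)} = -10$ ($z{\left(g \right)} = 3 - 13 = -10$)
$A = 36$ ($A = \left(5 - 2\right)^{2} \cdot 4 = 3^{2} \cdot 4 = 9 \cdot 4 = 36$)
$s = i \sqrt{10}$ ($s = \sqrt{-10} = i \sqrt{10} \approx 3.1623 i$)
$s \left(A + z{\left(-4 \right)}\right) = i \sqrt{10} \left(36 - 10\right) = i \sqrt{10} \cdot 26 = 26 i \sqrt{10}$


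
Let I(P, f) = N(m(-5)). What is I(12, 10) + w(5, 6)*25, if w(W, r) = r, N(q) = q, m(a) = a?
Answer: 145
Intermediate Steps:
I(P, f) = -5
I(12, 10) + w(5, 6)*25 = -5 + 6*25 = -5 + 150 = 145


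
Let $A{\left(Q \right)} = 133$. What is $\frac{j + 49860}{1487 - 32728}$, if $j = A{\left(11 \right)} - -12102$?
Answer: $- \frac{62095}{31241} \approx -1.9876$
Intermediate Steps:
$j = 12235$ ($j = 133 - -12102 = 133 + 12102 = 12235$)
$\frac{j + 49860}{1487 - 32728} = \frac{12235 + 49860}{1487 - 32728} = \frac{62095}{-31241} = 62095 \left(- \frac{1}{31241}\right) = - \frac{62095}{31241}$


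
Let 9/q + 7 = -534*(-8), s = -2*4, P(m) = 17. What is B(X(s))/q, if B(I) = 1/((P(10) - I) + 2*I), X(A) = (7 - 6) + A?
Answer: 853/18 ≈ 47.389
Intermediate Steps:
s = -8
X(A) = 1 + A
B(I) = 1/(17 + I) (B(I) = 1/((17 - I) + 2*I) = 1/(17 + I))
q = 9/4265 (q = 9/(-7 - 534*(-8)) = 9/(-7 + 4272) = 9/4265 ≈ 0.0021102)
B(X(s))/q = 1/((17 + (1 - 8))*(9/4265)) = (4265/9)/(17 - 7) = (4265/9)/10 = (⅒)*(4265/9) = 853/18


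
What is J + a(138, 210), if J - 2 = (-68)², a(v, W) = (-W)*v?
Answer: -24354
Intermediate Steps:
a(v, W) = -W*v
J = 4626 (J = 2 + (-68)² = 2 + 4624 = 4626)
J + a(138, 210) = 4626 - 1*210*138 = 4626 - 28980 = -24354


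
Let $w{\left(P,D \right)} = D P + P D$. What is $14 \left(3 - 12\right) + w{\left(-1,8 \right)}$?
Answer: $-142$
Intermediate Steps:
$w{\left(P,D \right)} = 2 D P$ ($w{\left(P,D \right)} = D P + D P = 2 D P$)
$14 \left(3 - 12\right) + w{\left(-1,8 \right)} = 14 \left(3 - 12\right) + 2 \cdot 8 \left(-1\right) = 14 \left(3 - 12\right) - 16 = 14 \left(-9\right) - 16 = -126 - 16 = -142$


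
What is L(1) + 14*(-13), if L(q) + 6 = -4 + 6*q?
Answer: -186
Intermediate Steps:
L(q) = -10 + 6*q (L(q) = -6 + (-4 + 6*q) = -10 + 6*q)
L(1) + 14*(-13) = (-10 + 6*1) + 14*(-13) = (-10 + 6) - 182 = -4 - 182 = -186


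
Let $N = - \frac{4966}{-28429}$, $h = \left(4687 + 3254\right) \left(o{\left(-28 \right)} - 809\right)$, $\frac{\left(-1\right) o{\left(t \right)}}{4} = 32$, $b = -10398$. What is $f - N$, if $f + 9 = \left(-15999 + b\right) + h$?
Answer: $- \frac{212282844733}{28429} \approx -7.4671 \cdot 10^{6}$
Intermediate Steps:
$o{\left(t \right)} = -128$ ($o{\left(t \right)} = \left(-4\right) 32 = -128$)
$h = -7440717$ ($h = \left(4687 + 3254\right) \left(-128 - 809\right) = 7941 \left(-937\right) = -7440717$)
$N = \frac{4966}{28429}$ ($N = \left(-4966\right) \left(- \frac{1}{28429}\right) = \frac{4966}{28429} \approx 0.17468$)
$f = -7467123$ ($f = -9 - 7467114 = -7467123$)
$f - N = -7467123 - \frac{4966}{28429} = - \frac{212282844733}{28429}$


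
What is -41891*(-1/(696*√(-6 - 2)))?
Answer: -41891*I*√2/2784 ≈ -21.28*I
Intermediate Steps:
-41891*(-1/(696*√(-6 - 2))) = -41891*I*√2/2784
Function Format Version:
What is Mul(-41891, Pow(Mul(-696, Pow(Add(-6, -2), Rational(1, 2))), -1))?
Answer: Mul(Rational(-41891, 2784), I, Pow(2, Rational(1, 2))) ≈ Mul(-21.280, I)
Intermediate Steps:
Mul(-41891, Pow(Mul(-696, Pow(Add(-6, -2), Rational(1, 2))), -1)) = Mul(-41891, Pow(Mul(-696, Pow(-8, Rational(1, 2))), -1)) = Mul(-41891, Pow(Mul(-696, Mul(2, I, Pow(2, Rational(1, 2)))), -1)) = Mul(-41891, Pow(Mul(-1392, I, Pow(2, Rational(1, 2))), -1)) = Mul(-41891, Mul(Rational(1, 2784), I, Pow(2, Rational(1, 2)))) = Mul(Rational(-41891, 2784), I, Pow(2, Rational(1, 2)))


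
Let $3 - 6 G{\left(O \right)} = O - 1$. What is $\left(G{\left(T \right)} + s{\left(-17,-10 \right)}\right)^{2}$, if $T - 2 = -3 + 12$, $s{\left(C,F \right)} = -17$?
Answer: $\frac{11881}{36} \approx 330.03$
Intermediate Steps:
$T = 11$ ($T = 2 + \left(-3 + 12\right) = 2 + 9 = 11$)
$G{\left(O \right)} = \frac{2}{3} - \frac{O}{6}$ ($G{\left(O \right)} = \frac{1}{2} - \frac{O - 1}{6} = \frac{1}{2} - \frac{-1 + O}{6} = \frac{1}{2} - \left(- \frac{1}{6} + \frac{O}{6}\right) = \frac{2}{3} - \frac{O}{6}$)
$\left(G{\left(T \right)} + s{\left(-17,-10 \right)}\right)^{2} = \left(\left(\frac{2}{3} - \frac{11}{6}\right) - 17\right)^{2} = \left(- \frac{7}{6} - 17\right)^{2} = \left(- \frac{109}{6}\right)^{2} = \frac{11881}{36}$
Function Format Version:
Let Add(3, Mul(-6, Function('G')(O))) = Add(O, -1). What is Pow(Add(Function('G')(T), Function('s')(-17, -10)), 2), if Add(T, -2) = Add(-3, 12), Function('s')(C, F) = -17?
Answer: Rational(11881, 36) ≈ 330.03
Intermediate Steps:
T = 11 (T = Add(2, Add(-3, 12)) = Add(2, 9) = 11)
Function('G')(O) = Add(Rational(2, 3), Mul(Rational(-1, 6), O)) (Function('G')(O) = Add(Rational(1, 2), Mul(Rational(-1, 6), Add(O, -1))) = Add(Rational(1, 2), Mul(Rational(-1, 6), Add(-1, O))) = Add(Rational(1, 2), Add(Rational(1, 6), Mul(Rational(-1, 6), O))) = Add(Rational(2, 3), Mul(Rational(-1, 6), O)))
Pow(Add(Function('G')(T), Function('s')(-17, -10)), 2) = Pow(Add(Add(Rational(2, 3), Mul(Rational(-1, 6), 11)), -17), 2) = Pow(Add(Add(Rational(2, 3), Rational(-11, 6)), -17), 2) = Pow(Add(Rational(-7, 6), -17), 2) = Pow(Rational(-109, 6), 2) = Rational(11881, 36)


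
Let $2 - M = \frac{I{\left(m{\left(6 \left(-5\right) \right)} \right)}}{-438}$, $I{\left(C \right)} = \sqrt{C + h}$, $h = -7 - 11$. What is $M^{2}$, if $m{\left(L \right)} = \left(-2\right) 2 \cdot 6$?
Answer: $\frac{\left(876 + i \sqrt{42}\right)^{2}}{191844} \approx 3.9998 + 0.059185 i$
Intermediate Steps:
$h = -18$
$m{\left(L \right)} = -24$ ($m{\left(L \right)} = \left(-4\right) 6 = -24$)
$I{\left(C \right)} = \sqrt{-18 + C}$ ($I{\left(C \right)} = \sqrt{C - 18} = \sqrt{-18 + C}$)
$M = 2 + \frac{i \sqrt{42}}{438}$ ($M = 2 - \frac{\sqrt{-18 - 24}}{-438} = 2 - \sqrt{-42} \left(- \frac{1}{438}\right) = 2 - i \sqrt{42} \left(- \frac{1}{438}\right) = 2 - - \frac{i \sqrt{42}}{438} = 2 + \frac{i \sqrt{42}}{438} \approx 2.0 + 0.014796 i$)
$M^{2} = \left(2 + \frac{i \sqrt{42}}{438}\right)^{2}$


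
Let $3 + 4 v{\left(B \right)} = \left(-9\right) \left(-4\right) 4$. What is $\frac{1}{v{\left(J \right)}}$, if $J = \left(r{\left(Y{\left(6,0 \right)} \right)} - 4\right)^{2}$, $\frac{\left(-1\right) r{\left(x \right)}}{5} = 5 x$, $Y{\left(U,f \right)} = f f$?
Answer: $\frac{4}{141} \approx 0.028369$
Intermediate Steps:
$Y{\left(U,f \right)} = f^{2}$
$r{\left(x \right)} = - 25 x$ ($r{\left(x \right)} = - 5 \cdot 5 x = - 25 x$)
$J = 16$ ($J = \left(- 25 \cdot 0^{2} - 4\right)^{2} = \left(\left(-25\right) 0 - 4\right)^{2} = \left(0 - 4\right)^{2} = \left(-4\right)^{2} = 16$)
$v{\left(B \right)} = \frac{141}{4}$ ($v{\left(B \right)} = - \frac{3}{4} + \frac{\left(-9\right) \left(-4\right) 4}{4} = - \frac{3}{4} + \frac{36 \cdot 4}{4} = - \frac{3}{4} + \frac{1}{4} \cdot 144 = - \frac{3}{4} + 36 = \frac{141}{4}$)
$\frac{1}{v{\left(J \right)}} = \frac{1}{\frac{141}{4}} = \frac{4}{141}$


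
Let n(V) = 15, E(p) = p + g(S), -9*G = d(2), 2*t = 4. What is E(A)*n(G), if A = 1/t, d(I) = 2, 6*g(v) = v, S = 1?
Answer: 10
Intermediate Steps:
t = 2 (t = (½)*4 = 2)
g(v) = v/6
G = -2/9 (G = -⅑*2 = -2/9 ≈ -0.22222)
A = ½ (A = 1/2 = ½ ≈ 0.50000)
E(p) = ⅙ + p (E(p) = p + (⅙)*1 = p + ⅙ = ⅙ + p)
E(A)*n(G) = (⅙ + ½)*15 = (⅔)*15 = 10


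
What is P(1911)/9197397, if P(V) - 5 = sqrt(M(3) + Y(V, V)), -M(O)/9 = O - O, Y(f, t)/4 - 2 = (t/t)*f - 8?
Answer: 5/9197397 + 2*sqrt(1905)/9197397 ≈ 1.0035e-5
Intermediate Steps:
Y(f, t) = -24 + 4*f (Y(f, t) = 8 + 4*((t/t)*f - 8) = 8 + 4*(1*f - 8) = 8 + 4*(f - 8) = 8 + 4*(-8 + f) = 8 + (-32 + 4*f) = -24 + 4*f)
M(O) = 0 (M(O) = -9*(O - O) = -9*0 = 0)
P(V) = 5 + sqrt(-24 + 4*V) (P(V) = 5 + sqrt(0 + (-24 + 4*V)) = 5 + sqrt(-24 + 4*V))
P(1911)/9197397 = (5 + 2*sqrt(-6 + 1911))/9197397 = (5 + 2*sqrt(1905))*(1/9197397) = 5/9197397 + 2*sqrt(1905)/9197397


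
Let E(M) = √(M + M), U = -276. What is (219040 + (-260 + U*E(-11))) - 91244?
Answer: 127536 - 276*I*√22 ≈ 1.2754e+5 - 1294.6*I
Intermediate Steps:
E(M) = √2*√M (E(M) = √(2*M) = √2*√M)
(219040 + (-260 + U*E(-11))) - 91244 = (219040 + (-260 - 276*√2*√(-11))) - 91244 = (219040 + (-260 - 276*√2*I*√11)) - 91244 = (219040 + (-260 - 276*I*√22)) - 91244 = (218780 - 276*I*√22) - 91244 = 127536 - 276*I*√22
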